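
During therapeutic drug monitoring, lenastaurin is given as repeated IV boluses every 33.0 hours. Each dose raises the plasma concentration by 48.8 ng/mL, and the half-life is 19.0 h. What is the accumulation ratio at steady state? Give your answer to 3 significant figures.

k = ln 2 / 19.0 = 0.03648 h⁻¹
Fraction remaining after one interval: e^(−kτ) = e^(−0.03648 × 33.0) = 0.3000
R = 1 / (1 − 0.3000) = 1 / 0.7000 ≈ 1.43

1.43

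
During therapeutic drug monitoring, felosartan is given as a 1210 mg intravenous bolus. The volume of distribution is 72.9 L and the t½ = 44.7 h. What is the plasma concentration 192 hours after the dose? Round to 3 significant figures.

C₀ = dose / V = 1210 / 72.9 = 16.60 µg/mL
k = ln 2 / 44.7 = 0.01551 h⁻¹
C(t) = C₀ e^(−kt) = 16.60 × e^(−0.01551 × 192) = 16.60 × e^(−2.977) = 16.60 × 0.05093 ≈ 0.845 µg/mL

0.845 µg/mL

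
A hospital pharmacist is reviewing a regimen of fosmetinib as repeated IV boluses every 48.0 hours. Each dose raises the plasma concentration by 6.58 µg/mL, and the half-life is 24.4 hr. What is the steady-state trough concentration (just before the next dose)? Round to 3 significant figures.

k = ln 2 / 24.4 = 0.02841 hr⁻¹
Fraction remaining after one interval: e^(−kτ) = e^(−0.02841 × 48.0) = 0.2557
R = 1 / (1 − 0.2557) = 1.344
Css,max = 6.58 × 1.344 = 8.841 µg/mL
Css,min = Css,max × e^(−kτ) = 8.841 × 0.2557 ≈ 2.26 µg/mL

2.26 µg/mL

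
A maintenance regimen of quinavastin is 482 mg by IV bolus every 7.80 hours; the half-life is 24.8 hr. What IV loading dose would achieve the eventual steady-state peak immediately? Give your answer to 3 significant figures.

2460 mg

k = ln 2 / 24.8 = 0.02795 hr⁻¹
Accumulation ratio R = 1 / (1 − e^(−kτ)) = 1 / (1 − e^(−0.02795×7.80)) = 1 / (1 − 0.8041) = 5.105
Loading dose = maintenance dose × R = 482 × 5.105 ≈ 2460 mg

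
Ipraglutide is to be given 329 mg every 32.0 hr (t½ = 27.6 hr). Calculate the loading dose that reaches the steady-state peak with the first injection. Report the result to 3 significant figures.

k = ln 2 / 27.6 = 0.02511 hr⁻¹
Accumulation ratio R = 1 / (1 − e^(−kτ)) = 1 / (1 − e^(−0.02511×32.0)) = 1 / (1 − 0.4477) = 1.811
Loading dose = maintenance dose × R = 329 × 1.811 ≈ 596 mg

596 mg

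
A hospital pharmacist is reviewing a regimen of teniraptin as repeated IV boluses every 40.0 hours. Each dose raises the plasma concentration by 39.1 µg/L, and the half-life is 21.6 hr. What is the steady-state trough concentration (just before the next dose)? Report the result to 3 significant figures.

15.0 µg/L

k = ln 2 / 21.6 = 0.03209 hr⁻¹
Fraction remaining after one interval: e^(−kτ) = e^(−0.03209 × 40.0) = 0.2770
R = 1 / (1 − 0.2770) = 1.383
Css,max = 39.1 × 1.383 = 54.08 µg/L
Css,min = Css,max × e^(−kτ) = 54.08 × 0.2770 ≈ 15.0 µg/L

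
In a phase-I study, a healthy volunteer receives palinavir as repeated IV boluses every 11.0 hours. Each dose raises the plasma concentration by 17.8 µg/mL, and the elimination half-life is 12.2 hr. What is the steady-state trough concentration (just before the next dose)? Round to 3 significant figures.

20.5 µg/mL

k = ln 2 / 12.2 = 0.05682 hr⁻¹
Fraction remaining after one interval: e^(−kτ) = e^(−0.05682 × 11.0) = 0.5353
R = 1 / (1 − 0.5353) = 2.152
Css,max = 17.8 × 2.152 = 38.30 µg/mL
Css,min = Css,max × e^(−kτ) = 38.30 × 0.5353 ≈ 20.5 µg/mL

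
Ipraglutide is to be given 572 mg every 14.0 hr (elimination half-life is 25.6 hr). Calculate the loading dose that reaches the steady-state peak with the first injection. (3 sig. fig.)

1810 mg

k = ln 2 / 25.6 = 0.02708 hr⁻¹
Accumulation ratio R = 1 / (1 − e^(−kτ)) = 1 / (1 − e^(−0.02708×14.0)) = 1 / (1 − 0.6845) = 3.170
Loading dose = maintenance dose × R = 572 × 3.170 ≈ 1810 mg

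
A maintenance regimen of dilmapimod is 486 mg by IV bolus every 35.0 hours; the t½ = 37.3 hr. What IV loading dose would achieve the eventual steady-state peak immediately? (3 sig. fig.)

1020 mg

k = ln 2 / 37.3 = 0.01858 hr⁻¹
Accumulation ratio R = 1 / (1 − e^(−kτ)) = 1 / (1 − e^(−0.01858×35.0)) = 1 / (1 − 0.5218) = 2.091
Loading dose = maintenance dose × R = 486 × 2.091 ≈ 1020 mg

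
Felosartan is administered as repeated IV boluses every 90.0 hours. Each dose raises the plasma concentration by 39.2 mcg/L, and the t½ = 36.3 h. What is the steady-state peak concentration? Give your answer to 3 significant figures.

47.8 mcg/L

k = ln 2 / 36.3 = 0.01909 h⁻¹
Fraction remaining after one interval: e^(−kτ) = e^(−0.01909 × 90.0) = 0.1793
R = 1 / (1 − 0.1793) = 1.219
Css,max = 39.2 × 1.219 ≈ 47.8 mcg/L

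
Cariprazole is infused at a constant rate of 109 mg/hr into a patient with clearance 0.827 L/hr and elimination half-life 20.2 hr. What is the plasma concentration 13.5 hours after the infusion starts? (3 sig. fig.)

Css = rate / CL = 109 / 0.827 = 131.8 mg/L
k = ln 2 / 20.2 = 0.03431 hr⁻¹
C(t) = Css (1 − e^(−kt)) = 131.8 × (1 − e^(−0.4632)) = 131.8 × 0.3708 ≈ 48.9 mg/L

48.9 mg/L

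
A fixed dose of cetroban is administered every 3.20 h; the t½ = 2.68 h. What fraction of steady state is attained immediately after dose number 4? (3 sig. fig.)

k = ln 2 / 2.68 = 0.2586 h⁻¹
f_n = 1 − e^(−nkτ) = 1 − e^(−4 × 0.2586 × 3.20) = 1 − e^(−3.311) = 1 − 0.03650 ≈ 0.964

0.964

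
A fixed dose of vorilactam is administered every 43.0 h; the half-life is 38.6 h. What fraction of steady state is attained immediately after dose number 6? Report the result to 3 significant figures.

0.990

k = ln 2 / 38.6 = 0.01796 h⁻¹
f_n = 1 − e^(−nkτ) = 1 − e^(−6 × 0.01796 × 43.0) = 1 − e^(−4.633) = 1 − 0.009726 ≈ 0.990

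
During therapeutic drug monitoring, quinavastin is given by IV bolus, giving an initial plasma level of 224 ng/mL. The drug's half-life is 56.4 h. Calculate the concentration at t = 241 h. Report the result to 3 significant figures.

11.6 ng/mL

k = ln 2 / 56.4 = 0.01229 h⁻¹
C(t) = C₀ e^(−kt) = 224 × e^(−0.01229 × 241) = 224 × e^(−2.962) = 224 × 0.05172 ≈ 11.6 ng/mL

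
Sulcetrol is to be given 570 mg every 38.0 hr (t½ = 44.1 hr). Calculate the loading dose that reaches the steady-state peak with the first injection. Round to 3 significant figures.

1270 mg

k = ln 2 / 44.1 = 0.01572 hr⁻¹
Accumulation ratio R = 1 / (1 − e^(−kτ)) = 1 / (1 − e^(−0.01572×38.0)) = 1 / (1 − 0.5503) = 2.224
Loading dose = maintenance dose × R = 570 × 2.224 ≈ 1270 mg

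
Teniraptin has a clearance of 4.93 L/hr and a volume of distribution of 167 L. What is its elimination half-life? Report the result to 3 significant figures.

23.5 hours

k = CL / V = 4.93 / 167 = 0.02952 hr⁻¹
t½ = ln 2 / k = ln 2 / 0.02952 ≈ 23.5 hours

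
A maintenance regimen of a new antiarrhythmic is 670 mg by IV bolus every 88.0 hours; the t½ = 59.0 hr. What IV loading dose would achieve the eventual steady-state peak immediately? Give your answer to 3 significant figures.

k = ln 2 / 59.0 = 0.01175 hr⁻¹
Accumulation ratio R = 1 / (1 − e^(−kτ)) = 1 / (1 − e^(−0.01175×88.0)) = 1 / (1 − 0.3556) = 1.552
Loading dose = maintenance dose × R = 670 × 1.552 ≈ 1040 mg

1040 mg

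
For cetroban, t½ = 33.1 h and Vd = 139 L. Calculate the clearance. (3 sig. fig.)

k = ln 2 / t½ = ln 2 / 33.1 = 0.02094 h⁻¹
CL = k · V = 0.02094 × 139 ≈ 2.91 L/h

2.91 L/h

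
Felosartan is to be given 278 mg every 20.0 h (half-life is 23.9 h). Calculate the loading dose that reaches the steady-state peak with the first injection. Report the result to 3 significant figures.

632 mg

k = ln 2 / 23.9 = 0.02900 h⁻¹
Accumulation ratio R = 1 / (1 − e^(−kτ)) = 1 / (1 − e^(−0.02900×20.0)) = 1 / (1 − 0.5599) = 2.272
Loading dose = maintenance dose × R = 278 × 2.272 ≈ 632 mg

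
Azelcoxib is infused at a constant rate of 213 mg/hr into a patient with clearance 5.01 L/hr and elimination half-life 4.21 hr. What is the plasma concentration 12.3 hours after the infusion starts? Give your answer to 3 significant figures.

Css = rate / CL = 213 / 5.01 = 42.51 mg/L
k = ln 2 / 4.21 = 0.1646 hr⁻¹
C(t) = Css (1 − e^(−kt)) = 42.51 × (1 − e^(−2.025)) = 42.51 × 0.8680 ≈ 36.9 mg/L

36.9 mg/L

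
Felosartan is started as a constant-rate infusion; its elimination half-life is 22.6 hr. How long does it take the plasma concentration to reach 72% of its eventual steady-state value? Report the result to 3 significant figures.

k = ln 2 / 22.6 = 0.03067 hr⁻¹
f = 1 − e^(−kt)  ⇒  t = −ln(1 − f) / k
t = −ln(1 − 0.72) / 0.03067 = 1.273 / 0.03067 ≈ 41.5 hours

41.5 hours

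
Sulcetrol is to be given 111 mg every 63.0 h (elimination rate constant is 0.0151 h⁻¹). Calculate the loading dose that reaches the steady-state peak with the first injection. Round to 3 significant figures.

Accumulation ratio R = 1 / (1 − e^(−kτ)) = 1 / (1 − e^(−0.01510×63.0)) = 1 / (1 − 0.3862) = 1.629
Loading dose = maintenance dose × R = 111 × 1.629 ≈ 181 mg

181 mg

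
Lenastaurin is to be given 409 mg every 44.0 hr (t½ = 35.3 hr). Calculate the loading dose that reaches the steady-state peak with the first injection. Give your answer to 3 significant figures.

707 mg

k = ln 2 / 35.3 = 0.01964 hr⁻¹
Accumulation ratio R = 1 / (1 − e^(−kτ)) = 1 / (1 − e^(−0.01964×44.0)) = 1 / (1 − 0.4215) = 1.729
Loading dose = maintenance dose × R = 409 × 1.729 ≈ 707 mg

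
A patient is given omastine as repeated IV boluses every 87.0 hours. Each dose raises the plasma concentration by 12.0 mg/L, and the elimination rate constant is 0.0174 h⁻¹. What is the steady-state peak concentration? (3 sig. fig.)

Fraction remaining after one interval: e^(−kτ) = e^(−0.01740 × 87.0) = 0.2201
R = 1 / (1 − 0.2201) = 1.282
Css,max = 12.0 × 1.282 ≈ 15.4 mg/L

15.4 mg/L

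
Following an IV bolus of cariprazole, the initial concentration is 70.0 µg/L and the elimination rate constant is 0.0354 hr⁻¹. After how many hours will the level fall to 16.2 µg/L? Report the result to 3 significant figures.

C(t) = C₀ e^(−kt)  ⇒  t = ln(C₀/C) / k
t = ln(70.0/16.2) / 0.03540 = 1.463 / 0.03540 ≈ 41.3 hours

41.3 hours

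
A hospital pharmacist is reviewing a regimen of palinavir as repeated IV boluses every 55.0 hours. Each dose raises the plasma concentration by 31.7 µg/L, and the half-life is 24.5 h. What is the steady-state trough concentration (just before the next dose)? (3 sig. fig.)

8.48 µg/L

k = ln 2 / 24.5 = 0.02829 h⁻¹
Fraction remaining after one interval: e^(−kτ) = e^(−0.02829 × 55.0) = 0.2110
R = 1 / (1 − 0.2110) = 1.267
Css,max = 31.7 × 1.267 = 40.18 µg/L
Css,min = Css,max × e^(−kτ) = 40.18 × 0.2110 ≈ 8.48 µg/L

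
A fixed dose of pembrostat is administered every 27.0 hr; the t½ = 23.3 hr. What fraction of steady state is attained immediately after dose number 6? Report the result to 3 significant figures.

k = ln 2 / 23.3 = 0.02975 hr⁻¹
f_n = 1 − e^(−nkτ) = 1 − e^(−6 × 0.02975 × 27.0) = 1 − e^(−4.819) = 1 − 0.008072 ≈ 0.992

0.992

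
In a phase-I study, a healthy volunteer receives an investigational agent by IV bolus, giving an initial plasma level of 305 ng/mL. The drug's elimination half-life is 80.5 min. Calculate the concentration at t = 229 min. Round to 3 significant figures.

k = ln 2 / 80.5 = 0.008611 min⁻¹
229 min is 2.845 half-lives, so C = 305 × (1/2)^2.845 = 305 × 0.1392 ≈ 42.5 ng/mL

42.5 ng/mL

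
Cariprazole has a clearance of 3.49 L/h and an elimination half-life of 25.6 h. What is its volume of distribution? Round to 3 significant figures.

129 L

k = ln 2 / t½ = ln 2 / 25.6 = 0.02708 h⁻¹
V = CL / k = 3.49 / 0.02708 ≈ 129 L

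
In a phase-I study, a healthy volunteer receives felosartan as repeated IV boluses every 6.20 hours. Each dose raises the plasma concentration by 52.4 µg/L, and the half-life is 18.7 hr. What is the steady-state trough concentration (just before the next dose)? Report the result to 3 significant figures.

203 µg/L

k = ln 2 / 18.7 = 0.03707 hr⁻¹
Fraction remaining after one interval: e^(−kτ) = e^(−0.03707 × 6.20) = 0.7947
R = 1 / (1 − 0.7947) = 4.870
Css,max = 52.4 × 4.870 = 255.2 µg/L
Css,min = Css,max × e^(−kτ) = 255.2 × 0.7947 ≈ 203 µg/L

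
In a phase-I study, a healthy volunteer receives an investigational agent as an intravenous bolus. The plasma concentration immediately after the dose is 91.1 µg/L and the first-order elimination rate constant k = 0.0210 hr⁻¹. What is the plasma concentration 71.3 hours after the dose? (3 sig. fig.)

C(t) = C₀ e^(−kt) = 91.1 × e^(−0.02100 × 71.3) = 91.1 × e^(−1.497) = 91.1 × 0.2237 ≈ 20.4 µg/L

20.4 µg/L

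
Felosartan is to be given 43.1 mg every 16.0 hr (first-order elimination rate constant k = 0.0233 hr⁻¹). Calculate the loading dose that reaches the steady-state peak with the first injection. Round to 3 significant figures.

Accumulation ratio R = 1 / (1 − e^(−kτ)) = 1 / (1 − e^(−0.02330×16.0)) = 1 / (1 − 0.6888) = 3.213
Loading dose = maintenance dose × R = 43.1 × 3.213 ≈ 138 mg

138 mg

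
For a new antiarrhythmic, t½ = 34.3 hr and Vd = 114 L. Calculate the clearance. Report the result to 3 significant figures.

2.30 L/hr

k = ln 2 / t½ = ln 2 / 34.3 = 0.02021 hr⁻¹
CL = k · V = 0.02021 × 114 ≈ 2.30 L/hr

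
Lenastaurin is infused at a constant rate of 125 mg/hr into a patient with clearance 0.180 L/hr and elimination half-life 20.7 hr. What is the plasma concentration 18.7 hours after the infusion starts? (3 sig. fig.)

323 mg/L

Css = rate / CL = 125 / 0.180 = 694.4 mg/L
k = ln 2 / 20.7 = 0.03349 hr⁻¹
C(t) = Css (1 − e^(−kt)) = 694.4 × (1 − e^(−0.6262)) = 694.4 × 0.4654 ≈ 323 mg/L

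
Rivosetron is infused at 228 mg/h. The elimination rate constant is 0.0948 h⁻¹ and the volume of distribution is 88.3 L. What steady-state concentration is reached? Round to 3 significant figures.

CL = k · V = 0.0948 × 88.3 = 8.371 L/h
Css = rate / CL = 228 / 8.371 ≈ 27.2 µg/mL

27.2 µg/mL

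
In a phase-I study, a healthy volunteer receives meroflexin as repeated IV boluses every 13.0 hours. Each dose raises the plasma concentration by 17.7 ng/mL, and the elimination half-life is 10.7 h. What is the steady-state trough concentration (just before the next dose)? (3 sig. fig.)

k = ln 2 / 10.7 = 0.06478 h⁻¹
Fraction remaining after one interval: e^(−kτ) = e^(−0.06478 × 13.0) = 0.4308
R = 1 / (1 − 0.4308) = 1.757
Css,max = 17.7 × 1.757 = 31.10 ng/mL
Css,min = Css,max × e^(−kτ) = 31.10 × 0.4308 ≈ 13.4 ng/mL

13.4 ng/mL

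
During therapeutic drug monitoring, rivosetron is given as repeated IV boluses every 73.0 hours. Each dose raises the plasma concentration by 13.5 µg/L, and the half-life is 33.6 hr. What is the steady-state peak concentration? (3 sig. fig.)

17.3 µg/L

k = ln 2 / 33.6 = 0.02063 hr⁻¹
Fraction remaining after one interval: e^(−kτ) = e^(−0.02063 × 73.0) = 0.2218
R = 1 / (1 − 0.2218) = 1.285
Css,max = 13.5 × 1.285 ≈ 17.3 µg/L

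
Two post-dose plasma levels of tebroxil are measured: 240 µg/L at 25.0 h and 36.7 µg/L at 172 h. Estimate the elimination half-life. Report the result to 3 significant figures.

54.3 hours

k = ln(C₁/C₂) / (t₂ − t₁) = ln(240/36.7) / (172 − 25.0)
  = 1.878 / 147.0 = 0.01277 h⁻¹
t½ = ln 2 / k = ln 2 / 0.01277 ≈ 54.3 hours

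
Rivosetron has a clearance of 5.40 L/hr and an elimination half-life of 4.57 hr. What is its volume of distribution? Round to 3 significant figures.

k = ln 2 / t½ = ln 2 / 4.57 = 0.1517 hr⁻¹
V = CL / k = 5.40 / 0.1517 ≈ 35.6 L

35.6 L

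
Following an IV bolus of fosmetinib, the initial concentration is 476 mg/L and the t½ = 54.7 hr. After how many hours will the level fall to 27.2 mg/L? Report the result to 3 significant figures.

k = ln 2 / 54.7 = 0.01267 hr⁻¹
C(t) = C₀ e^(−kt)  ⇒  t = ln(C₀/C) / k
t = ln(476/27.2) / 0.01267 = 2.862 / 0.01267 ≈ 226 hours

226 hours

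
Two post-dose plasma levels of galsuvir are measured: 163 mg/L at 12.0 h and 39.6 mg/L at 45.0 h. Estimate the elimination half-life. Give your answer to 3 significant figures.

k = ln(C₁/C₂) / (t₂ − t₁) = ln(163/39.6) / (45.0 − 12.0)
  = 1.415 / 33.00 = 0.04288 h⁻¹
t½ = ln 2 / k = ln 2 / 0.04288 ≈ 16.2 hours

16.2 hours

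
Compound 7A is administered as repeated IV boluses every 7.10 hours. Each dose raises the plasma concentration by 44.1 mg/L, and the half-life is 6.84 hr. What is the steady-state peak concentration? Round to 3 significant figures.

k = ln 2 / 6.84 = 0.1013 hr⁻¹
Fraction remaining after one interval: e^(−kτ) = e^(−0.1013 × 7.10) = 0.4870
R = 1 / (1 − 0.4870) = 1.949
Css,max = 44.1 × 1.949 ≈ 86.0 mg/L

86.0 mg/L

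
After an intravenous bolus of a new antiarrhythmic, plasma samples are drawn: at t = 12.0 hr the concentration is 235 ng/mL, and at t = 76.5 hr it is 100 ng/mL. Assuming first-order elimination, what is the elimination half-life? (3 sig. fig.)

k = ln(C₁/C₂) / (t₂ − t₁) = ln(235/100) / (76.5 − 12.0)
  = 0.8544 / 64.50 = 0.01325 hr⁻¹
t½ = ln 2 / k = ln 2 / 0.01325 ≈ 52.3 hours

52.3 hours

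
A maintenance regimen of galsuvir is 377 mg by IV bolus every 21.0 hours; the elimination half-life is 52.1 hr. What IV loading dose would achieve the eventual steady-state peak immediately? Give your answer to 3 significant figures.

1550 mg

k = ln 2 / 52.1 = 0.01330 hr⁻¹
Accumulation ratio R = 1 / (1 − e^(−kτ)) = 1 / (1 − e^(−0.01330×21.0)) = 1 / (1 − 0.7562) = 4.103
Loading dose = maintenance dose × R = 377 × 4.103 ≈ 1550 mg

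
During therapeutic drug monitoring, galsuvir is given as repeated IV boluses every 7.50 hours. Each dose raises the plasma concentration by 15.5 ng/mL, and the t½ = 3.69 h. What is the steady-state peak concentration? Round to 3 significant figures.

k = ln 2 / 3.69 = 0.1878 h⁻¹
Fraction remaining after one interval: e^(−kτ) = e^(−0.1878 × 7.50) = 0.2444
R = 1 / (1 − 0.2444) = 1.324
Css,max = 15.5 × 1.324 ≈ 20.5 ng/mL

20.5 ng/mL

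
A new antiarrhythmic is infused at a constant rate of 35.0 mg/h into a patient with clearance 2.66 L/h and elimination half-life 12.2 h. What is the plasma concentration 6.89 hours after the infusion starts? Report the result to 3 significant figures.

4.26 mg/L

Css = rate / CL = 35.0 / 2.66 = 13.16 mg/L
k = ln 2 / 12.2 = 0.05682 h⁻¹
C(t) = Css (1 − e^(−kt)) = 13.16 × (1 − e^(−0.3915)) = 13.16 × 0.3239 ≈ 4.26 mg/L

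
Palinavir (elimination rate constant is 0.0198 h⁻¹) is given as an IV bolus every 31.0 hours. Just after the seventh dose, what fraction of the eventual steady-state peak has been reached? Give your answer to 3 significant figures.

f_n = 1 − e^(−nkτ) = 1 − e^(−7 × 0.01980 × 31.0) = 1 − e^(−4.297) = 1 − 0.01361 ≈ 0.986

0.986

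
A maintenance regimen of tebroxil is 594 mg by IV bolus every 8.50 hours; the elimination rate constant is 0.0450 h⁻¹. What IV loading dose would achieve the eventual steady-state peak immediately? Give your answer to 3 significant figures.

Accumulation ratio R = 1 / (1 − e^(−kτ)) = 1 / (1 − e^(−0.04500×8.50)) = 1 / (1 − 0.6822) = 3.146
Loading dose = maintenance dose × R = 594 × 3.146 ≈ 1870 mg

1870 mg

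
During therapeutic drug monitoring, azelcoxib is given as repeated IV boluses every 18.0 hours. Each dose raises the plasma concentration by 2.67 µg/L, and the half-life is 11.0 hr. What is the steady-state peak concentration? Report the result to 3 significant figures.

3.94 µg/L

k = ln 2 / 11.0 = 0.06301 hr⁻¹
Fraction remaining after one interval: e^(−kτ) = e^(−0.06301 × 18.0) = 0.3217
R = 1 / (1 − 0.3217) = 1.474
Css,max = 2.67 × 1.474 ≈ 3.94 µg/L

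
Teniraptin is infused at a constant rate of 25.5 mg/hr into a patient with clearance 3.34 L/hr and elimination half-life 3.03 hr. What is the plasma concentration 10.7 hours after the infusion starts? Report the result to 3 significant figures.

6.97 mg/L

Css = rate / CL = 25.5 / 3.34 = 7.635 mg/L
k = ln 2 / 3.03 = 0.2288 hr⁻¹
C(t) = Css (1 − e^(−kt)) = 7.635 × (1 − e^(−2.448)) = 7.635 × 0.9135 ≈ 6.97 mg/L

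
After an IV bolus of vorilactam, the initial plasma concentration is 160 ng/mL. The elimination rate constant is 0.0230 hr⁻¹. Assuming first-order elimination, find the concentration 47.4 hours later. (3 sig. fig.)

C(t) = C₀ e^(−kt) = 160 × e^(−0.02300 × 47.4) = 160 × e^(−1.090) = 160 × 0.3361 ≈ 53.8 ng/mL

53.8 ng/mL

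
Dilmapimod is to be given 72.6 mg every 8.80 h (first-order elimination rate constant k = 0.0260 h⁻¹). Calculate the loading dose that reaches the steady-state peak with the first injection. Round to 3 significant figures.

Accumulation ratio R = 1 / (1 − e^(−kτ)) = 1 / (1 − e^(−0.02600×8.80)) = 1 / (1 − 0.7955) = 4.890
Loading dose = maintenance dose × R = 72.6 × 4.890 ≈ 355 mg

355 mg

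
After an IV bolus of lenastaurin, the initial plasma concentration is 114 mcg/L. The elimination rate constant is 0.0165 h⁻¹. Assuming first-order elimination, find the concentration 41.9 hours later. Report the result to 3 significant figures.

57.1 mcg/L

C(t) = C₀ e^(−kt) = 114 × e^(−0.01650 × 41.9) = 114 × e^(−0.6914) = 114 × 0.5009 ≈ 57.1 mcg/L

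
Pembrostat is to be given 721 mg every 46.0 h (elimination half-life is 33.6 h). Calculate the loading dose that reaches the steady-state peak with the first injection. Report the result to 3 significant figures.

1180 mg

k = ln 2 / 33.6 = 0.02063 h⁻¹
Accumulation ratio R = 1 / (1 − e^(−kτ)) = 1 / (1 − e^(−0.02063×46.0)) = 1 / (1 − 0.3871) = 1.632
Loading dose = maintenance dose × R = 721 × 1.632 ≈ 1180 mg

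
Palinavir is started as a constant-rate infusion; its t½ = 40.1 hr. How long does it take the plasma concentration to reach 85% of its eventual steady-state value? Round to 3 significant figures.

k = ln 2 / 40.1 = 0.01729 hr⁻¹
f = 1 − e^(−kt)  ⇒  t = −ln(1 − f) / k
t = −ln(1 − 0.85) / 0.01729 = 1.897 / 0.01729 ≈ 110 hours

110 hours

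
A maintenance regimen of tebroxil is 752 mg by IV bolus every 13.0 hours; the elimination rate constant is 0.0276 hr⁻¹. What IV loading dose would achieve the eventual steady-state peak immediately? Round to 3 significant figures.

Accumulation ratio R = 1 / (1 − e^(−kτ)) = 1 / (1 − e^(−0.02760×13.0)) = 1 / (1 − 0.6985) = 3.317
Loading dose = maintenance dose × R = 752 × 3.317 ≈ 2490 mg

2490 mg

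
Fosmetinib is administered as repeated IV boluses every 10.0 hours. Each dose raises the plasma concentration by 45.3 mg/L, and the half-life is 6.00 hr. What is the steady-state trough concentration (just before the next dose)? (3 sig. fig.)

k = ln 2 / 6.00 = 0.1155 hr⁻¹
Fraction remaining after one interval: e^(−kτ) = e^(−0.1155 × 10.0) = 0.3150
R = 1 / (1 − 0.3150) = 1.460
Css,max = 45.3 × 1.460 = 66.13 mg/L
Css,min = Css,max × e^(−kτ) = 66.13 × 0.3150 ≈ 20.8 mg/L

20.8 mg/L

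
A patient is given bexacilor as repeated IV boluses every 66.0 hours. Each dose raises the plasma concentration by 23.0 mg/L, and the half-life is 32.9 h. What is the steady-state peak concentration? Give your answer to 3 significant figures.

30.6 mg/L

k = ln 2 / 32.9 = 0.02107 h⁻¹
Fraction remaining after one interval: e^(−kτ) = e^(−0.02107 × 66.0) = 0.2489
R = 1 / (1 − 0.2489) = 1.331
Css,max = 23.0 × 1.331 ≈ 30.6 mg/L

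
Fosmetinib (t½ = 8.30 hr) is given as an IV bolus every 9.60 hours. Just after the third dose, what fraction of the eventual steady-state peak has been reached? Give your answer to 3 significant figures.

0.910

k = ln 2 / 8.30 = 0.08351 hr⁻¹
f_n = 1 − e^(−nkτ) = 1 − e^(−3 × 0.08351 × 9.60) = 1 − e^(−2.405) = 1 − 0.09025 ≈ 0.910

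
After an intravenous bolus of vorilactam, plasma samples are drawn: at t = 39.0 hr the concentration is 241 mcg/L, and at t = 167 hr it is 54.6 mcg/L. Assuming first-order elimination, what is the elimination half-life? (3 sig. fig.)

59.8 hours

k = ln(C₁/C₂) / (t₂ − t₁) = ln(241/54.6) / (167 − 39.0)
  = 1.485 / 128.0 = 0.01160 hr⁻¹
t½ = ln 2 / k = ln 2 / 0.01160 ≈ 59.8 hours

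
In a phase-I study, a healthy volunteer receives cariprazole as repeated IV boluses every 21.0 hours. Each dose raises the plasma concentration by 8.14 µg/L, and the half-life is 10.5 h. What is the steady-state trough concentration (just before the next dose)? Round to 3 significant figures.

k = ln 2 / 10.5 = 0.06601 h⁻¹
Fraction remaining after one interval: e^(−kτ) = e^(−0.06601 × 21.0) = 0.2500
R = 1 / (1 − 0.2500) = 1.333
Css,max = 8.14 × 1.333 = 10.85 µg/L
Css,min = Css,max × e^(−kτ) = 10.85 × 0.2500 ≈ 2.71 µg/L

2.71 µg/L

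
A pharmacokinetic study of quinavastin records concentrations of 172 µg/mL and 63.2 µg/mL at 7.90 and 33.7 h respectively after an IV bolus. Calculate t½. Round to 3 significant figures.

k = ln(C₁/C₂) / (t₂ − t₁) = ln(172/63.2) / (33.7 − 7.90)
  = 1.001 / 25.80 = 0.03881 h⁻¹
t½ = ln 2 / k = ln 2 / 0.03881 ≈ 17.9 hours

17.9 hours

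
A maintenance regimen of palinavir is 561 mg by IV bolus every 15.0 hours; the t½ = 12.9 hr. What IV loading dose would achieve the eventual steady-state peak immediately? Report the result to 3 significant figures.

k = ln 2 / 12.9 = 0.05373 hr⁻¹
Accumulation ratio R = 1 / (1 − e^(−kτ)) = 1 / (1 − e^(−0.05373×15.0)) = 1 / (1 − 0.4466) = 1.807
Loading dose = maintenance dose × R = 561 × 1.807 ≈ 1010 mg

1010 mg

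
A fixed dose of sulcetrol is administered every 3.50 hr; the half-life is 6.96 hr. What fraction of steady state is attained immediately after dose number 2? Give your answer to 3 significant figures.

k = ln 2 / 6.96 = 0.09959 hr⁻¹
f_n = 1 − e^(−nkτ) = 1 − e^(−2 × 0.09959 × 3.50) = 1 − e^(−0.6971) = 1 − 0.4980 ≈ 0.502

0.502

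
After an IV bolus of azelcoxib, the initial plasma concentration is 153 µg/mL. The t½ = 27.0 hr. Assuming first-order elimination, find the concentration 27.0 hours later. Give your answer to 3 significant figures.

k = ln 2 / 27.0 = 0.02567 hr⁻¹
27.0 hr is 1.000 half-lives, so C = 153 × (1/2)^1.000 = 153 × 0.5000 ≈ 76.5 µg/mL

76.5 µg/mL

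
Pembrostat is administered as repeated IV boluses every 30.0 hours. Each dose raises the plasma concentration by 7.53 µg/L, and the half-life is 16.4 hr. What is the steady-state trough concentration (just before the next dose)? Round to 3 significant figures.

2.95 µg/L

k = ln 2 / 16.4 = 0.04227 hr⁻¹
Fraction remaining after one interval: e^(−kτ) = e^(−0.04227 × 30.0) = 0.2814
R = 1 / (1 − 0.2814) = 1.392
Css,max = 7.53 × 1.392 = 10.48 µg/L
Css,min = Css,max × e^(−kτ) = 10.48 × 0.2814 ≈ 2.95 µg/L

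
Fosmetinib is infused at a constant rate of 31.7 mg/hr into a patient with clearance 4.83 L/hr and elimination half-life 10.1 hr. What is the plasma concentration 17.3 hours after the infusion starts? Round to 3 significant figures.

Css = rate / CL = 31.7 / 4.83 = 6.563 µg/mL
k = ln 2 / 10.1 = 0.06863 hr⁻¹
C(t) = Css (1 − e^(−kt)) = 6.563 × (1 − e^(−1.187)) = 6.563 × 0.6949 ≈ 4.56 µg/mL

4.56 µg/mL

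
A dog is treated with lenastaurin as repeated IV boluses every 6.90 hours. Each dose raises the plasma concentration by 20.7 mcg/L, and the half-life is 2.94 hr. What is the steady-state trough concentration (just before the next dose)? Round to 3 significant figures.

k = ln 2 / 2.94 = 0.2358 hr⁻¹
Fraction remaining after one interval: e^(−kτ) = e^(−0.2358 × 6.90) = 0.1966
R = 1 / (1 − 0.1966) = 1.245
Css,max = 20.7 × 1.245 = 25.76 mcg/L
Css,min = Css,max × e^(−kτ) = 25.76 × 0.1966 ≈ 5.06 mcg/L

5.06 mcg/L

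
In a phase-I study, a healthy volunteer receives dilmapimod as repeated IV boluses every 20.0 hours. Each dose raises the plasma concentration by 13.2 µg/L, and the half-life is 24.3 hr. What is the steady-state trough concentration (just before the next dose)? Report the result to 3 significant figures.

17.2 µg/L

k = ln 2 / 24.3 = 0.02852 hr⁻¹
Fraction remaining after one interval: e^(−kτ) = e^(−0.02852 × 20.0) = 0.5652
R = 1 / (1 − 0.5652) = 2.300
Css,max = 13.2 × 2.300 = 30.36 µg/L
Css,min = Css,max × e^(−kτ) = 30.36 × 0.5652 ≈ 17.2 µg/L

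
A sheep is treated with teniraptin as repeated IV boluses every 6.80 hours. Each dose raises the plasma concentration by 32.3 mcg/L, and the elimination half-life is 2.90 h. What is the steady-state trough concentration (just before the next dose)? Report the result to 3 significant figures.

7.92 mcg/L

k = ln 2 / 2.90 = 0.2390 h⁻¹
Fraction remaining after one interval: e^(−kτ) = e^(−0.2390 × 6.80) = 0.1969
R = 1 / (1 − 0.1969) = 1.245
Css,max = 32.3 × 1.245 = 40.22 mcg/L
Css,min = Css,max × e^(−kτ) = 40.22 × 0.1969 ≈ 7.92 mcg/L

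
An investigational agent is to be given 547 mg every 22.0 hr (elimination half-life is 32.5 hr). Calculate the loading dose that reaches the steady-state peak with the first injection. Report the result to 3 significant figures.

k = ln 2 / 32.5 = 0.02133 hr⁻¹
Accumulation ratio R = 1 / (1 − e^(−kτ)) = 1 / (1 − e^(−0.02133×22.0)) = 1 / (1 − 0.6255) = 2.670
Loading dose = maintenance dose × R = 547 × 2.670 ≈ 1460 mg

1460 mg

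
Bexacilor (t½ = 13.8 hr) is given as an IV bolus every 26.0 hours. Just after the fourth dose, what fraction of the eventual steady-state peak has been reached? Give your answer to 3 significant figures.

0.995

k = ln 2 / 13.8 = 0.05023 hr⁻¹
f_n = 1 − e^(−nkτ) = 1 − e^(−4 × 0.05023 × 26.0) = 1 − e^(−5.224) = 1 − 0.005387 ≈ 0.995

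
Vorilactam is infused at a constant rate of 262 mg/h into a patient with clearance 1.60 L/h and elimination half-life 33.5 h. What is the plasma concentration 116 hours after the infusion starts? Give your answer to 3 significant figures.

149 µg/mL

Css = rate / CL = 262 / 1.60 = 163.8 µg/mL
k = ln 2 / 33.5 = 0.02069 h⁻¹
C(t) = Css (1 − e^(−kt)) = 163.8 × (1 − e^(−2.400)) = 163.8 × 0.9093 ≈ 149 µg/mL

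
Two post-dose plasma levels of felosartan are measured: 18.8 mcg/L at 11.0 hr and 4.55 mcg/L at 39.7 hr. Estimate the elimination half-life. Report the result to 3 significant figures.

14.0 hours

k = ln(C₁/C₂) / (t₂ − t₁) = ln(18.8/4.55) / (39.7 − 11.0)
  = 1.419 / 28.70 = 0.04943 hr⁻¹
t½ = ln 2 / k = ln 2 / 0.04943 ≈ 14.0 hours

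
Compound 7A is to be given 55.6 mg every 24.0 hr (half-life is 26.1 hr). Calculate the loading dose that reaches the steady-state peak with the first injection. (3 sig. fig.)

118 mg

k = ln 2 / 26.1 = 0.02656 hr⁻¹
Accumulation ratio R = 1 / (1 − e^(−kτ)) = 1 / (1 − e^(−0.02656×24.0)) = 1 / (1 − 0.5287) = 2.122
Loading dose = maintenance dose × R = 55.6 × 2.122 ≈ 118 mg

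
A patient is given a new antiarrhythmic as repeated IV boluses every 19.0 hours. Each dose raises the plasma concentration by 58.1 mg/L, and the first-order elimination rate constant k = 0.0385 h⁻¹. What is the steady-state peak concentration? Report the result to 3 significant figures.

112 mg/L

Fraction remaining after one interval: e^(−kτ) = e^(−0.03850 × 19.0) = 0.4812
R = 1 / (1 − 0.4812) = 1.927
Css,max = 58.1 × 1.927 ≈ 112 mg/L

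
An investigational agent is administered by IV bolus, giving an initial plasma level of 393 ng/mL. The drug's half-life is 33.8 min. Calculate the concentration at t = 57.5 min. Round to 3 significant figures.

121 ng/mL

k = ln 2 / 33.8 = 0.02051 min⁻¹
C(t) = C₀ e^(−kt) = 393 × e^(−0.02051 × 57.5) = 393 × e^(−1.179) = 393 × 0.3075 ≈ 121 ng/mL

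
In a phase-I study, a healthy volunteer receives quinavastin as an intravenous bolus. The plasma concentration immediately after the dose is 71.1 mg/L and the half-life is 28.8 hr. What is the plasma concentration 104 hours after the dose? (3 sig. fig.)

5.82 mg/L

k = ln 2 / 28.8 = 0.02407 hr⁻¹
104 hr is 3.611 half-lives, so C = 71.1 × (1/2)^3.611 = 71.1 × 0.08184 ≈ 5.82 mg/L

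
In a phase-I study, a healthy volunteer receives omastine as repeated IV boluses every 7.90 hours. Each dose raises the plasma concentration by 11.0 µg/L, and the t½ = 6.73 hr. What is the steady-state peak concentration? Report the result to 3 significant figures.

k = ln 2 / 6.73 = 0.1030 hr⁻¹
Fraction remaining after one interval: e^(−kτ) = e^(−0.1030 × 7.90) = 0.4432
R = 1 / (1 − 0.4432) = 1.796
Css,max = 11.0 × 1.796 ≈ 19.8 µg/L

19.8 µg/L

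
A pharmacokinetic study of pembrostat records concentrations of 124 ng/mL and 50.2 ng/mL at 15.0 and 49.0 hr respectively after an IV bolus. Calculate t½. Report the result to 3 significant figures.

k = ln(C₁/C₂) / (t₂ − t₁) = ln(124/50.2) / (49.0 − 15.0)
  = 0.9043 / 34.00 = 0.02660 hr⁻¹
t½ = ln 2 / k = ln 2 / 0.02660 ≈ 26.1 hours

26.1 hours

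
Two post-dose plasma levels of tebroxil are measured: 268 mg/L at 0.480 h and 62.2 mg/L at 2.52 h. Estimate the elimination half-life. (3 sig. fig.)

k = ln(C₁/C₂) / (t₂ − t₁) = ln(268/62.2) / (2.52 − 0.480)
  = 1.461 / 2.040 = 0.7160 h⁻¹
t½ = ln 2 / k = ln 2 / 0.7160 ≈ 0.968 hours

0.968 hours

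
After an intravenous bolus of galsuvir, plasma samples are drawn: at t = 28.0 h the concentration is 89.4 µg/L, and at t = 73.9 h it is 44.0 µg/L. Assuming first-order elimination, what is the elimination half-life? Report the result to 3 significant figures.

44.9 hours

k = ln(C₁/C₂) / (t₂ − t₁) = ln(89.4/44.0) / (73.9 − 28.0)
  = 0.7089 / 45.90 = 0.01545 h⁻¹
t½ = ln 2 / k = ln 2 / 0.01545 ≈ 44.9 hours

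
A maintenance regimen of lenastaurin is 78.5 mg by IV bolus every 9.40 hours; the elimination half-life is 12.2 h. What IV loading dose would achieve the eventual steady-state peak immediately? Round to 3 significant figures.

k = ln 2 / 12.2 = 0.05682 h⁻¹
Accumulation ratio R = 1 / (1 − e^(−kτ)) = 1 / (1 − e^(−0.05682×9.40)) = 1 / (1 − 0.5862) = 2.417
Loading dose = maintenance dose × R = 78.5 × 2.417 ≈ 190 mg

190 mg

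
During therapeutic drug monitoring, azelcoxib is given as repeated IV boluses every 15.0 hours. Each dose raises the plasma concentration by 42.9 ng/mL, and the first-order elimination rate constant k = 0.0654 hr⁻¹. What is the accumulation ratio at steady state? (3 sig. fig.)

Fraction remaining after one interval: e^(−kτ) = e^(−0.06540 × 15.0) = 0.3749
R = 1 / (1 − 0.3749) = 1 / 0.6251 ≈ 1.60

1.60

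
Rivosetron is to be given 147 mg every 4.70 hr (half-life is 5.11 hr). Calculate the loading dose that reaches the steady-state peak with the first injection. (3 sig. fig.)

k = ln 2 / 5.11 = 0.1356 hr⁻¹
Accumulation ratio R = 1 / (1 − e^(−kτ)) = 1 / (1 − e^(−0.1356×4.70)) = 1 / (1 − 0.5286) = 2.121
Loading dose = maintenance dose × R = 147 × 2.121 ≈ 312 mg

312 mg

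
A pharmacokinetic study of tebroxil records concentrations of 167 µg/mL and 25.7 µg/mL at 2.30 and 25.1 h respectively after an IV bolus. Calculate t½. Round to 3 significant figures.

8.44 hours

k = ln(C₁/C₂) / (t₂ − t₁) = ln(167/25.7) / (25.1 − 2.30)
  = 1.872 / 22.80 = 0.08208 h⁻¹
t½ = ln 2 / k = ln 2 / 0.08208 ≈ 8.44 hours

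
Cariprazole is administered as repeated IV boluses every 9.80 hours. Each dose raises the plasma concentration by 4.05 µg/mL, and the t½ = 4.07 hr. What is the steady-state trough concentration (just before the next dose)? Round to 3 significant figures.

k = ln 2 / 4.07 = 0.1703 hr⁻¹
Fraction remaining after one interval: e^(−kτ) = e^(−0.1703 × 9.80) = 0.1884
R = 1 / (1 − 0.1884) = 1.232
Css,max = 4.05 × 1.232 = 4.990 µg/mL
Css,min = Css,max × e^(−kτ) = 4.990 × 0.1884 ≈ 0.940 µg/mL

0.940 µg/mL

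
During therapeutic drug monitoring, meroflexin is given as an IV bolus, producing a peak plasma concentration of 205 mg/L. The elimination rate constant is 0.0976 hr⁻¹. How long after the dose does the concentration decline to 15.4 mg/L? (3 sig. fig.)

26.5 hours

C(t) = C₀ e^(−kt)  ⇒  t = ln(C₀/C) / k
t = ln(205/15.4) / 0.09760 = 2.589 / 0.09760 ≈ 26.5 hours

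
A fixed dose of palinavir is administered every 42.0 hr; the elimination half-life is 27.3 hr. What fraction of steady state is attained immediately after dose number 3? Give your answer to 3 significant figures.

0.959

k = ln 2 / 27.3 = 0.02539 hr⁻¹
f_n = 1 − e^(−nkτ) = 1 − e^(−3 × 0.02539 × 42.0) = 1 − e^(−3.199) = 1 − 0.04080 ≈ 0.959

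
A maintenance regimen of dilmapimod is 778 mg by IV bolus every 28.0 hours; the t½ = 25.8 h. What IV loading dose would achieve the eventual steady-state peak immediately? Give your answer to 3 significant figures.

k = ln 2 / 25.8 = 0.02687 h⁻¹
Accumulation ratio R = 1 / (1 − e^(−kτ)) = 1 / (1 − e^(−0.02687×28.0)) = 1 / (1 − 0.4713) = 1.891
Loading dose = maintenance dose × R = 778 × 1.891 ≈ 1470 mg

1470 mg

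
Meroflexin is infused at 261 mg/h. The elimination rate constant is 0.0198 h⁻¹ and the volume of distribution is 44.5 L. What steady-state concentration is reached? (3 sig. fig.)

296 µg/mL

CL = k · V = 0.0198 × 44.5 = 0.8811 L/h
Css = rate / CL = 261 / 0.8811 ≈ 296 µg/mL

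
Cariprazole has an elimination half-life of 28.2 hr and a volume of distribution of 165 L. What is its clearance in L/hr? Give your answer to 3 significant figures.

4.06 L/hr

k = ln 2 / t½ = ln 2 / 28.2 = 0.02458 hr⁻¹
CL = k · V = 0.02458 × 165 ≈ 4.06 L/hr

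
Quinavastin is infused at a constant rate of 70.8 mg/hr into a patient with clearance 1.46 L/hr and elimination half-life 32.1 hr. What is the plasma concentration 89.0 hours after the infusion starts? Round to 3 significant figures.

41.4 mg/L

Css = rate / CL = 70.8 / 1.46 = 48.49 mg/L
k = ln 2 / 32.1 = 0.02159 hr⁻¹
C(t) = Css (1 − e^(−kt)) = 48.49 × (1 − e^(−1.922)) = 48.49 × 0.8537 ≈ 41.4 mg/L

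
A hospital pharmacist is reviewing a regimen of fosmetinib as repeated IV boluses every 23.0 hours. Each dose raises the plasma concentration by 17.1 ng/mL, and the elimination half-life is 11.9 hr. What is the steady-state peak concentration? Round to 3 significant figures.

k = ln 2 / 11.9 = 0.05825 hr⁻¹
Fraction remaining after one interval: e^(−kτ) = e^(−0.05825 × 23.0) = 0.2619
R = 1 / (1 − 0.2619) = 1.355
Css,max = 17.1 × 1.355 ≈ 23.2 ng/mL

23.2 ng/mL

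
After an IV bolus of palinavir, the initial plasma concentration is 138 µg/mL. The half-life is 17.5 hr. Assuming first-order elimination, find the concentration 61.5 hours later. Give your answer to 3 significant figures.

k = ln 2 / 17.5 = 0.03961 hr⁻¹
61.5 hr is 3.514 half-lives, so C = 138 × (1/2)^3.514 = 138 × 0.08752 ≈ 12.1 µg/mL

12.1 µg/mL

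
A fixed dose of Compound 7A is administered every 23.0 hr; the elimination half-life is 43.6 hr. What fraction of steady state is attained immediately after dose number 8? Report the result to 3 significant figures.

0.946

k = ln 2 / 43.6 = 0.01590 hr⁻¹
f_n = 1 − e^(−nkτ) = 1 − e^(−8 × 0.01590 × 23.0) = 1 − e^(−2.925) = 1 − 0.05365 ≈ 0.946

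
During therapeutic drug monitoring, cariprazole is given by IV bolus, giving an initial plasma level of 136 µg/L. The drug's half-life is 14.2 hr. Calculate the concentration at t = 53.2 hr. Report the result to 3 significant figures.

10.1 µg/L

k = ln 2 / 14.2 = 0.04881 hr⁻¹
C(t) = C₀ e^(−kt) = 136 × e^(−0.04881 × 53.2) = 136 × e^(−2.597) = 136 × 0.07451 ≈ 10.1 µg/L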